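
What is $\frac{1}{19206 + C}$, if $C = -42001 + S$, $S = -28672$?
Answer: $- \frac{1}{51467} \approx -1.943 \cdot 10^{-5}$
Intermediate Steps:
$C = -70673$ ($C = -42001 - 28672 = -70673$)
$\frac{1}{19206 + C} = \frac{1}{19206 - 70673} = \frac{1}{-51467} = - \frac{1}{51467}$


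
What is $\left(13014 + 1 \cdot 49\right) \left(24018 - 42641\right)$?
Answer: $-243272249$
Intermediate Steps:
$\left(13014 + 1 \cdot 49\right) \left(24018 - 42641\right) = \left(13014 + 49\right) \left(-18623\right) = 13063 \left(-18623\right) = -243272249$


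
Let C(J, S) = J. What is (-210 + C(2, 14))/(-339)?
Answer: 208/339 ≈ 0.61357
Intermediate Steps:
(-210 + C(2, 14))/(-339) = (-210 + 2)/(-339) = -208*(-1/339) = 208/339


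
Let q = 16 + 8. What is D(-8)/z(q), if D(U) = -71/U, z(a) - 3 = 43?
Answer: 71/368 ≈ 0.19293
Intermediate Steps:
q = 24
z(a) = 46 (z(a) = 3 + 43 = 46)
D(-8)/z(q) = -71/(-8)/46 = -71*(-1/8)*(1/46) = (71/8)*(1/46) = 71/368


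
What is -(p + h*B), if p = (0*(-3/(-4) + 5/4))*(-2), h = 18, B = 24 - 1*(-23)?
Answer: -846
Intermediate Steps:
B = 47 (B = 24 + 23 = 47)
p = 0 (p = (0*(-3*(-¼) + 5*(¼)))*(-2) = (0*(¾ + 5/4))*(-2) = (0*2)*(-2) = 0*(-2) = 0)
-(p + h*B) = -(0 + 18*47) = -(0 + 846) = -1*846 = -846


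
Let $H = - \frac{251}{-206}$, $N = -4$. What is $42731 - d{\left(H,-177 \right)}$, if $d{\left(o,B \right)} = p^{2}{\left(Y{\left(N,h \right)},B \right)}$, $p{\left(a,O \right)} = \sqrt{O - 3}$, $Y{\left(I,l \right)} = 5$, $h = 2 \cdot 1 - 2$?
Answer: $42911$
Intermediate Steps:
$h = 0$ ($h = 2 - 2 = 0$)
$H = \frac{251}{206}$ ($H = \left(-251\right) \left(- \frac{1}{206}\right) = \frac{251}{206} \approx 1.2184$)
$p{\left(a,O \right)} = \sqrt{-3 + O}$
$d{\left(o,B \right)} = -3 + B$ ($d{\left(o,B \right)} = \left(\sqrt{-3 + B}\right)^{2} = -3 + B$)
$42731 - d{\left(H,-177 \right)} = 42731 - \left(-3 - 177\right) = 42731 - -180 = 42731 + 180 = 42911$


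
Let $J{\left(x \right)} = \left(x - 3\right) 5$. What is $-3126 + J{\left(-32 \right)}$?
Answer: $-3301$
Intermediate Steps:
$J{\left(x \right)} = -15 + 5 x$ ($J{\left(x \right)} = \left(-3 + x\right) 5 = -15 + 5 x$)
$-3126 + J{\left(-32 \right)} = -3126 + \left(-15 + 5 \left(-32\right)\right) = -3126 - 175 = -3301$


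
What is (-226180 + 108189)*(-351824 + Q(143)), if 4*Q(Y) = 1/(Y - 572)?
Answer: 71234704660135/1716 ≈ 4.1512e+10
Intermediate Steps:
Q(Y) = 1/(4*(-572 + Y)) (Q(Y) = 1/(4*(Y - 572)) = 1/(4*(-572 + Y)))
(-226180 + 108189)*(-351824 + Q(143)) = (-226180 + 108189)*(-351824 + 1/(4*(-572 + 143))) = -117991*(-351824 + (1/4)/(-429)) = -117991*(-351824 + (1/4)*(-1/429)) = -117991*(-351824 - 1/1716) = -117991*(-603729985/1716) = 71234704660135/1716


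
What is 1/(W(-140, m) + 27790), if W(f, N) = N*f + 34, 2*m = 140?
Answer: 1/18024 ≈ 5.5482e-5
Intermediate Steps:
m = 70 (m = (½)*140 = 70)
W(f, N) = 34 + N*f
1/(W(-140, m) + 27790) = 1/((34 + 70*(-140)) + 27790) = 1/((34 - 9800) + 27790) = 1/(-9766 + 27790) = 1/18024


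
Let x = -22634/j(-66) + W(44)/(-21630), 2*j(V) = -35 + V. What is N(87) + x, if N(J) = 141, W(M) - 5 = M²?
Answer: 428994543/728210 ≈ 589.11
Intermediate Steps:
W(M) = 5 + M²
j(V) = -35/2 + V/2 (j(V) = (-35 + V)/2 = -35/2 + V/2)
x = 326316933/728210 (x = -22634/(-35/2 + (½)*(-66)) + (5 + 44²)/(-21630) = -22634/(-35/2 - 33) + (5 + 1936)*(-1/21630) = -22634/(-101/2) + 1941*(-1/21630) = -22634*(-2/101) - 647/7210 = 45268/101 - 647/7210 = 326316933/728210 ≈ 448.11)
N(87) + x = 141 + 326316933/728210 = 428994543/728210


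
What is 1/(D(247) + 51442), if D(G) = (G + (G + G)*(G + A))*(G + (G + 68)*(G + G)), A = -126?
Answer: 1/9354744439 ≈ 1.0690e-10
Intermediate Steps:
D(G) = (G + 2*G*(-126 + G))*(G + 2*G*(68 + G)) (D(G) = (G + (G + G)*(G - 126))*(G + (G + 68)*(G + G)) = (G + (2*G)*(-126 + G))*(G + (68 + G)*(2*G)) = (G + 2*G*(-126 + G))*(G + 2*G*(68 + G)))
1/(D(247) + 51442) = 1/(247²*(-34387 - 228*247 + 4*247²) + 51442) = 1/(61009*(-34387 - 56316 + 4*61009) + 51442) = 1/(61009*(-34387 - 56316 + 244036) + 51442) = 1/(61009*153333 + 51442) = 1/(9354692997 + 51442) = 1/9354744439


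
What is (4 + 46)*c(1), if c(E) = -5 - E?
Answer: -300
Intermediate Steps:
(4 + 46)*c(1) = (4 + 46)*(-5 - 1*1) = 50*(-5 - 1) = 50*(-6) = -300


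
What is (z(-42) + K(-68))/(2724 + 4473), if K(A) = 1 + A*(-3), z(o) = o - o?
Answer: 205/7197 ≈ 0.028484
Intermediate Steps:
z(o) = 0
K(A) = 1 - 3*A
(z(-42) + K(-68))/(2724 + 4473) = (0 + (1 - 3*(-68)))/(2724 + 4473) = (0 + (1 + 204))/7197 = (0 + 205)*(1/7197) = 205*(1/7197) = 205/7197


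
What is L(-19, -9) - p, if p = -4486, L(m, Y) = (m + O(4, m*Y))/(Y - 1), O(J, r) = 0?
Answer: 44879/10 ≈ 4487.9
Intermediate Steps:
L(m, Y) = m/(-1 + Y) (L(m, Y) = (m + 0)/(Y - 1) = m/(-1 + Y))
L(-19, -9) - p = -19/(-1 - 9) - 1*(-4486) = -19/(-10) + 4486 = -19*(-⅒) + 4486 = 19/10 + 4486 = 44879/10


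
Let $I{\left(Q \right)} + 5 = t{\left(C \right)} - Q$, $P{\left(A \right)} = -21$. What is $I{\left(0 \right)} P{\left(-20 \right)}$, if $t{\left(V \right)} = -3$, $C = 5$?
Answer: $168$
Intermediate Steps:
$I{\left(Q \right)} = -8 - Q$ ($I{\left(Q \right)} = -5 - \left(3 + Q\right) = -8 - Q$)
$I{\left(0 \right)} P{\left(-20 \right)} = \left(-8 - 0\right) \left(-21\right) = \left(-8 + 0\right) \left(-21\right) = \left(-8\right) \left(-21\right) = 168$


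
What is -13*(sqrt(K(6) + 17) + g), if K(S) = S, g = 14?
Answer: -182 - 13*sqrt(23) ≈ -244.35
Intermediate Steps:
-13*(sqrt(K(6) + 17) + g) = -13*(sqrt(6 + 17) + 14) = -13*(sqrt(23) + 14) = -13*(14 + sqrt(23)) = -182 - 13*sqrt(23)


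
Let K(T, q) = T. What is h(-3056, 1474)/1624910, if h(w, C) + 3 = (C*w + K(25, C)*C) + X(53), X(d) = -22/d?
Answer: -236787963/86120230 ≈ -2.7495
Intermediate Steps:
h(w, C) = -181/53 + 25*C + C*w (h(w, C) = -3 + ((C*w + 25*C) - 22/53) = -3 + ((25*C + C*w) - 22*1/53) = -3 + ((25*C + C*w) - 22/53) = -3 + (-22/53 + 25*C + C*w) = -181/53 + 25*C + C*w)
h(-3056, 1474)/1624910 = (-181/53 + 25*1474 + 1474*(-3056))/1624910 = (-181/53 + 36850 - 4504544)*(1/1624910) = -236787963/53*1/1624910 = -236787963/86120230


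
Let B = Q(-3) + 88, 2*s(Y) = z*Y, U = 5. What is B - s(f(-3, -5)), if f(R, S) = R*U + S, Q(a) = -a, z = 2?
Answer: 111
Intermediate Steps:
f(R, S) = S + 5*R (f(R, S) = R*5 + S = 5*R + S = S + 5*R)
s(Y) = Y (s(Y) = (2*Y)/2 = Y)
B = 91 (B = -1*(-3) + 88 = 3 + 88 = 91)
B - s(f(-3, -5)) = 91 - (-5 + 5*(-3)) = 91 - (-5 - 15) = 91 - 1*(-20) = 91 + 20 = 111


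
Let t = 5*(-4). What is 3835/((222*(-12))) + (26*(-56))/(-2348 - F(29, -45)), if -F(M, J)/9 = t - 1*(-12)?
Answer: -1350479/1611720 ≈ -0.83791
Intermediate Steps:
t = -20
F(M, J) = 72 (F(M, J) = -9*(-20 - 1*(-12)) = -9*(-20 + 12) = -9*(-8) = 72)
3835/((222*(-12))) + (26*(-56))/(-2348 - F(29, -45)) = 3835/((222*(-12))) + (26*(-56))/(-2348 - 1*72) = 3835/(-2664) - 1456/(-2348 - 72) = 3835*(-1/2664) - 1456/(-2420) = -3835/2664 - 1456*(-1/2420) = -3835/2664 + 364/605 = -1350479/1611720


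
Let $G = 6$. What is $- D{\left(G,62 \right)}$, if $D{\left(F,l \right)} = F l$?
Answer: $-372$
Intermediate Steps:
$- D{\left(G,62 \right)} = - 6 \cdot 62 = \left(-1\right) 372 = -372$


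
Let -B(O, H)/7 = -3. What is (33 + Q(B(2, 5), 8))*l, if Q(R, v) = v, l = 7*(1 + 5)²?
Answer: 10332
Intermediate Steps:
l = 252 (l = 7*6² = 7*36 = 252)
B(O, H) = 21 (B(O, H) = -7*(-3) = 21)
(33 + Q(B(2, 5), 8))*l = (33 + 8)*252 = 41*252 = 10332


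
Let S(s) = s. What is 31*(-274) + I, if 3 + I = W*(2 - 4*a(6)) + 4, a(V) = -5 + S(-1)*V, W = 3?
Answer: -8355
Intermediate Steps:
a(V) = -5 - V
I = 139 (I = -3 + (3*(2 - 4*(-5 - 1*6)) + 4) = -3 + (3*(2 - 4*(-5 - 6)) + 4) = -3 + (3*(2 - 4*(-11)) + 4) = -3 + (3*(2 + 44) + 4) = -3 + (3*46 + 4) = -3 + (138 + 4) = -3 + 142 = 139)
31*(-274) + I = 31*(-274) + 139 = -8494 + 139 = -8355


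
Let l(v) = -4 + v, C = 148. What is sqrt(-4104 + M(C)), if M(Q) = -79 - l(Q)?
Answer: I*sqrt(4327) ≈ 65.78*I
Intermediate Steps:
M(Q) = -75 - Q (M(Q) = -79 - (-4 + Q) = -79 + (4 - Q) = -75 - Q)
sqrt(-4104 + M(C)) = sqrt(-4104 + (-75 - 1*148)) = sqrt(-4104 + (-75 - 148)) = sqrt(-4104 - 223) = sqrt(-4327) = I*sqrt(4327)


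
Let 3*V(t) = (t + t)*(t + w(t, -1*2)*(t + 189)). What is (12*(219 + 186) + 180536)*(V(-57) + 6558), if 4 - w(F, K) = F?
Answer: -55109331792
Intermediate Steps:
w(F, K) = 4 - F
V(t) = 2*t*(t + (4 - t)*(189 + t))/3 (V(t) = ((t + t)*(t + (4 - t)*(t + 189)))/3 = ((2*t)*(t + (4 - t)*(189 + t)))/3 = (2*t*(t + (4 - t)*(189 + t)))/3 = 2*t*(t + (4 - t)*(189 + t))/3)
(12*(219 + 186) + 180536)*(V(-57) + 6558) = (12*(219 + 186) + 180536)*((⅔)*(-57)*(756 - 1*(-57)² - 184*(-57)) + 6558) = (12*405 + 180536)*((⅔)*(-57)*(756 - 1*3249 + 10488) + 6558) = (4860 + 180536)*((⅔)*(-57)*(756 - 3249 + 10488) + 6558) = 185396*((⅔)*(-57)*7995 + 6558) = 185396*(-303810 + 6558) = 185396*(-297252) = -55109331792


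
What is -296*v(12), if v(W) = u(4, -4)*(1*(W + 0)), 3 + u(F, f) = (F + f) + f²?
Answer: -46176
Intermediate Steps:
u(F, f) = -3 + F + f + f² (u(F, f) = -3 + ((F + f) + f²) = -3 + (F + f + f²) = -3 + F + f + f²)
v(W) = 13*W (v(W) = (-3 + 4 - 4 + (-4)²)*(1*(W + 0)) = (-3 + 4 - 4 + 16)*(1*W) = 13*W)
-296*v(12) = -3848*12 = -296*156 = -46176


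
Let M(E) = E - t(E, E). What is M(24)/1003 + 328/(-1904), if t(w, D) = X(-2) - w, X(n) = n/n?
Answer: -1761/14042 ≈ -0.12541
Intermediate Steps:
X(n) = 1
t(w, D) = 1 - w
M(E) = -1 + 2*E (M(E) = E - (1 - E) = E + (-1 + E) = -1 + 2*E)
M(24)/1003 + 328/(-1904) = (-1 + 2*24)/1003 + 328/(-1904) = (-1 + 48)*(1/1003) + 328*(-1/1904) = 47*(1/1003) - 41/238 = 47/1003 - 41/238 = -1761/14042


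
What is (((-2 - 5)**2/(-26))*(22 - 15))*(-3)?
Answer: 1029/26 ≈ 39.577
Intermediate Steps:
(((-2 - 5)**2/(-26))*(22 - 15))*(-3) = (((-7)**2*(-1/26))*7)*(-3) = ((49*(-1/26))*7)*(-3) = -49/26*7*(-3) = -343/26*(-3) = 1029/26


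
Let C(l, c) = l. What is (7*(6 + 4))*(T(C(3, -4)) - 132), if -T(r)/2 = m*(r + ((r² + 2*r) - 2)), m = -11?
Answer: 15400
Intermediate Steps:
T(r) = -44 + 22*r² + 66*r (T(r) = -(-22)*(r + ((r² + 2*r) - 2)) = -(-22)*(r + (-2 + r² + 2*r)) = -(-22)*(-2 + r² + 3*r) = -2*(22 - 33*r - 11*r²) = -44 + 22*r² + 66*r)
(7*(6 + 4))*(T(C(3, -4)) - 132) = (7*(6 + 4))*((-44 + 22*3² + 66*3) - 132) = (7*10)*((-44 + 22*9 + 198) - 132) = 70*((-44 + 198 + 198) - 132) = 70*(352 - 132) = 70*220 = 15400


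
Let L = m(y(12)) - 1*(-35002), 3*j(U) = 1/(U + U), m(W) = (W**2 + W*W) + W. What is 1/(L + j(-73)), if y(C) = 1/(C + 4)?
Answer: 28032/981177971 ≈ 2.8570e-5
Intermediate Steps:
y(C) = 1/(4 + C)
m(W) = W + 2*W**2 (m(W) = (W**2 + W**2) + W = 2*W**2 + W = W + 2*W**2)
j(U) = 1/(6*U) (j(U) = 1/(3*(U + U)) = 1/(3*((2*U))) = (1/(2*U))/3 = 1/(6*U))
L = 4480265/128 (L = (1 + 2/(4 + 12))/(4 + 12) - 1*(-35002) = (1 + 2/16)/16 + 35002 = (1 + 2*(1/16))/16 + 35002 = (1 + 1/8)/16 + 35002 = (1/16)*(9/8) + 35002 = 9/128 + 35002 = 4480265/128 ≈ 35002.)
1/(L + j(-73)) = 1/(4480265/128 + (1/6)/(-73)) = 1/(4480265/128 + (1/6)*(-1/73)) = 1/(4480265/128 - 1/438) = 1/(981177971/28032) = 28032/981177971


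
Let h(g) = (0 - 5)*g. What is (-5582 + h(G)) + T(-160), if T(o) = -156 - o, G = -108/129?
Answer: -239674/43 ≈ -5573.8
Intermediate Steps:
G = -36/43 (G = -108*1/129 = -36/43 ≈ -0.83721)
h(g) = -5*g
(-5582 + h(G)) + T(-160) = (-5582 - 5*(-36/43)) + (-156 - 1*(-160)) = (-5582 + 180/43) + (-156 + 160) = -239846/43 + 4 = -239674/43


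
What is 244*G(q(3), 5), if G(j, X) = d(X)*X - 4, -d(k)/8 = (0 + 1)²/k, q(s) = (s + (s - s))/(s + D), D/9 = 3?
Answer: -2928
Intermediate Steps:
D = 27 (D = 9*3 = 27)
q(s) = s/(27 + s) (q(s) = (s + (s - s))/(s + 27) = (s + 0)/(27 + s) = s/(27 + s))
d(k) = -8/k (d(k) = -8*(0 + 1)²/k = -8*1²/k = -8/k)
G(j, X) = -12 (G(j, X) = (-8/X)*X - 4 = -8 - 4 = -12)
244*G(q(3), 5) = 244*(-12) = -2928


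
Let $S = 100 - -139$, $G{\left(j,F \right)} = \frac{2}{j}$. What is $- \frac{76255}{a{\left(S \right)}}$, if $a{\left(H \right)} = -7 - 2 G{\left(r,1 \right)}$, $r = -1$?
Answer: $\frac{76255}{3} \approx 25418.0$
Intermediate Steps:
$S = 239$ ($S = 100 + 139 = 239$)
$a{\left(H \right)} = -3$ ($a{\left(H \right)} = -7 - 2 \frac{2}{-1} = -7 - 2 \cdot 2 \left(-1\right) = -7 - -4 = -7 + 4 = -3$)
$- \frac{76255}{a{\left(S \right)}} = - \frac{76255}{-3} = \left(-76255\right) \left(- \frac{1}{3}\right) = \frac{76255}{3}$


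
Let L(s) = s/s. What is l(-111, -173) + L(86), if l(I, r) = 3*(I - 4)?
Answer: -344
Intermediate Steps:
L(s) = 1
l(I, r) = -12 + 3*I (l(I, r) = 3*(-4 + I) = -12 + 3*I)
l(-111, -173) + L(86) = (-12 + 3*(-111)) + 1 = (-12 - 333) + 1 = -345 + 1 = -344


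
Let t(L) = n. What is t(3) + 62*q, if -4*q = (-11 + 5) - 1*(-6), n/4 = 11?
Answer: 44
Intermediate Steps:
n = 44 (n = 4*11 = 44)
t(L) = 44
q = 0 (q = -((-11 + 5) - 1*(-6))/4 = -(-6 + 6)/4 = -¼*0 = 0)
t(3) + 62*q = 44 + 62*0 = 44 + 0 = 44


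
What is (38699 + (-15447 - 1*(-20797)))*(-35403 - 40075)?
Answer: -3324730422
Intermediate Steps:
(38699 + (-15447 - 1*(-20797)))*(-35403 - 40075) = (38699 + (-15447 + 20797))*(-75478) = (38699 + 5350)*(-75478) = 44049*(-75478) = -3324730422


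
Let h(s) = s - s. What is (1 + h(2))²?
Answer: 1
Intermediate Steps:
h(s) = 0
(1 + h(2))² = (1 + 0)² = 1² = 1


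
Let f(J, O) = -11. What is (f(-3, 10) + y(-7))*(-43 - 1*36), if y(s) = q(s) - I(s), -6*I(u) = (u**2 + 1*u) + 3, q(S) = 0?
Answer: 553/2 ≈ 276.50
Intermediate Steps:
I(u) = -1/2 - u/6 - u**2/6 (I(u) = -((u**2 + 1*u) + 3)/6 = -((u**2 + u) + 3)/6 = -((u + u**2) + 3)/6 = -(3 + u + u**2)/6 = -1/2 - u/6 - u**2/6)
y(s) = 1/2 + s/6 + s**2/6 (y(s) = 0 - (-1/2 - s/6 - s**2/6) = 0 + (1/2 + s/6 + s**2/6) = 1/2 + s/6 + s**2/6)
(f(-3, 10) + y(-7))*(-43 - 1*36) = (-11 + (1/2 + (1/6)*(-7) + (1/6)*(-7)**2))*(-43 - 1*36) = (-11 + (1/2 - 7/6 + (1/6)*49))*(-43 - 36) = (-11 + (1/2 - 7/6 + 49/6))*(-79) = (-11 + 15/2)*(-79) = -7/2*(-79) = 553/2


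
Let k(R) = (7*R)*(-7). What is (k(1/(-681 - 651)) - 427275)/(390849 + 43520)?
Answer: -569130251/578579508 ≈ -0.98367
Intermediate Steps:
k(R) = -49*R
(k(1/(-681 - 651)) - 427275)/(390849 + 43520) = (-49/(-681 - 651) - 427275)/(390849 + 43520) = (-49/(-1332) - 427275)/434369 = (-49*(-1/1332) - 427275)*(1/434369) = (49/1332 - 427275)*(1/434369) = -569130251/1332*1/434369 = -569130251/578579508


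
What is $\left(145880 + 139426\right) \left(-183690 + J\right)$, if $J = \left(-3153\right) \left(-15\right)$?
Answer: $-38914311870$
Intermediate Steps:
$J = 47295$
$\left(145880 + 139426\right) \left(-183690 + J\right) = \left(145880 + 139426\right) \left(-183690 + 47295\right) = 285306 \left(-136395\right) = -38914311870$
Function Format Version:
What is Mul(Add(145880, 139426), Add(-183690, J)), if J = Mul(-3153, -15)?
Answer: -38914311870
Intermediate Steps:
J = 47295
Mul(Add(145880, 139426), Add(-183690, J)) = Mul(Add(145880, 139426), Add(-183690, 47295)) = Mul(285306, -136395) = -38914311870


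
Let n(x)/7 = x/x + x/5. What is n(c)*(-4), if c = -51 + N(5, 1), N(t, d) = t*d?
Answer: 1148/5 ≈ 229.60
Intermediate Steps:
N(t, d) = d*t
c = -46 (c = -51 + 1*5 = -51 + 5 = -46)
n(x) = 7 + 7*x/5 (n(x) = 7*(x/x + x/5) = 7*(1 + x*(⅕)) = 7*(1 + x/5) = 7 + 7*x/5)
n(c)*(-4) = (7 + (7/5)*(-46))*(-4) = (7 - 322/5)*(-4) = -287/5*(-4) = 1148/5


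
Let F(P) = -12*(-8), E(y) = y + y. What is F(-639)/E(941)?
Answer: 48/941 ≈ 0.051010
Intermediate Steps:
E(y) = 2*y
F(P) = 96
F(-639)/E(941) = 96/((2*941)) = 96/1882 = 96*(1/1882) = 48/941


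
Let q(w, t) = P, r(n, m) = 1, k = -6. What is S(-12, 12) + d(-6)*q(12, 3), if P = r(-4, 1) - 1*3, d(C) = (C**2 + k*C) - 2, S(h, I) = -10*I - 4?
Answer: -264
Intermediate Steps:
S(h, I) = -4 - 10*I
d(C) = -2 + C**2 - 6*C (d(C) = (C**2 - 6*C) - 2 = -2 + C**2 - 6*C)
P = -2 (P = 1 - 1*3 = 1 - 3 = -2)
q(w, t) = -2
S(-12, 12) + d(-6)*q(12, 3) = (-4 - 10*12) + (-2 + (-6)**2 - 6*(-6))*(-2) = (-4 - 120) + (-2 + 36 + 36)*(-2) = -124 + 70*(-2) = -124 - 140 = -264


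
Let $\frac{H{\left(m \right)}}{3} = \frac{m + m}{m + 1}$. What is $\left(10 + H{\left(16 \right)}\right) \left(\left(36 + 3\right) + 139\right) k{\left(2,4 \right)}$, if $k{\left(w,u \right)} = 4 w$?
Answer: $\frac{378784}{17} \approx 22281.0$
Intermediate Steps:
$H{\left(m \right)} = \frac{6 m}{1 + m}$ ($H{\left(m \right)} = 3 \frac{m + m}{m + 1} = 3 \frac{2 m}{1 + m} = \frac{6 m}{1 + m}$)
$\left(10 + H{\left(16 \right)}\right) \left(\left(36 + 3\right) + 139\right) k{\left(2,4 \right)} = \left(10 + 6 \cdot 16 \frac{1}{1 + 16}\right) \left(\left(36 + 3\right) + 139\right) 4 \cdot 2 = \left(10 + 6 \cdot 16 \cdot \frac{1}{17}\right) \left(39 + 139\right) 8 = \left(10 + 6 \cdot 16 \cdot \frac{1}{17}\right) 178 \cdot 8 = \left(10 + \frac{96}{17}\right) 178 \cdot 8 = \frac{266}{17} \cdot 178 \cdot 8 = \frac{47348}{17} \cdot 8 = \frac{378784}{17}$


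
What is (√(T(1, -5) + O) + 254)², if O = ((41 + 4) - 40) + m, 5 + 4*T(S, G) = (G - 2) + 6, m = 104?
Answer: (508 + √430)²/4 ≈ 69891.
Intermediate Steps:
T(S, G) = -¼ + G/4 (T(S, G) = -5/4 + ((G - 2) + 6)/4 = -5/4 + ((-2 + G) + 6)/4 = -5/4 + (4 + G)/4 = -5/4 + (1 + G/4) = -¼ + G/4)
O = 109 (O = ((41 + 4) - 40) + 104 = (45 - 40) + 104 = 5 + 104 = 109)
(√(T(1, -5) + O) + 254)² = (√((-¼ + (¼)*(-5)) + 109) + 254)² = (√((-¼ - 5/4) + 109) + 254)² = (√(-3/2 + 109) + 254)² = (√(215/2) + 254)² = (√430/2 + 254)² = (254 + √430/2)²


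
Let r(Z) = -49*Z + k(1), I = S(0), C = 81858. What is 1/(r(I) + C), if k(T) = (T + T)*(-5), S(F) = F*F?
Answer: 1/81848 ≈ 1.2218e-5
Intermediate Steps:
S(F) = F**2
k(T) = -10*T (k(T) = (2*T)*(-5) = -10*T)
I = 0 (I = 0**2 = 0)
r(Z) = -10 - 49*Z (r(Z) = -49*Z - 10*1 = -49*Z - 10 = -10 - 49*Z)
1/(r(I) + C) = 1/((-10 - 49*0) + 81858) = 1/((-10 + 0) + 81858) = 1/(-10 + 81858) = 1/81848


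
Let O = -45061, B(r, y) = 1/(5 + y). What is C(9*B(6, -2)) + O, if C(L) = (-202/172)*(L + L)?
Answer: -1937926/43 ≈ -45068.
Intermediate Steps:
C(L) = -101*L/43 (C(L) = (-202*1/172)*(2*L) = -101*L/43)
C(9*B(6, -2)) + O = -909/(43*(5 - 2)) - 45061 = -909/(43*3) - 45061 = -101/43*3 - 45061 = -303/43 - 45061 = -1937926/43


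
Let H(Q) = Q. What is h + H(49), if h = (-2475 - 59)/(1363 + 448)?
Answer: 86205/1811 ≈ 47.601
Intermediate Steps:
h = -2534/1811 ≈ -1.3992
h + H(49) = -2534/1811 + 49 = 86205/1811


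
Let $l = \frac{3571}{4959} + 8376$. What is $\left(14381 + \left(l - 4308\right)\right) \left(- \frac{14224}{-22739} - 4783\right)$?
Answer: $- \frac{9949444435114906}{112762701} \approx -8.8233 \cdot 10^{7}$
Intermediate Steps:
$l = \frac{41540155}{4959}$ ($l = 3571 \cdot \frac{1}{4959} + 8376 = \frac{3571}{4959} + 8376 = \frac{41540155}{4959} \approx 8376.7$)
$\left(14381 + \left(l - 4308\right)\right) \left(- \frac{14224}{-22739} - 4783\right) = \left(14381 + \left(\frac{41540155}{4959} - 4308\right)\right) \left(- \frac{14224}{-22739} - 4783\right) = \left(14381 + \frac{20176783}{4959}\right) \left(\left(-14224\right) \left(- \frac{1}{22739}\right) - 4783\right) = \frac{91492162 \left(\frac{14224}{22739} - 4783\right)}{4959} = \frac{91492162}{4959} \left(- \frac{108746413}{22739}\right) = - \frac{9949444435114906}{112762701}$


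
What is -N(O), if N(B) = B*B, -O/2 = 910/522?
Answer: -828100/68121 ≈ -12.156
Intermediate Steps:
O = -910/261 (O = -1820/522 = -2*455/261 = -910/261 ≈ -3.4866)
N(B) = B²
-N(O) = -(-910/261)² = -1*828100/68121 = -828100/68121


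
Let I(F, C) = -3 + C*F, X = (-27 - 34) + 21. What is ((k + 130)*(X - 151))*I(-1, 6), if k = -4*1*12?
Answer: 140958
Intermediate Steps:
X = -40 (X = -61 + 21 = -40)
k = -48 (k = -4*12 = -48)
((k + 130)*(X - 151))*I(-1, 6) = ((-48 + 130)*(-40 - 151))*(-3 + 6*(-1)) = (82*(-191))*(-3 - 6) = -15662*(-9) = 140958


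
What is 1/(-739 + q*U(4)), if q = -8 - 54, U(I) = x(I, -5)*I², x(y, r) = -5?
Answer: 1/4221 ≈ 0.00023691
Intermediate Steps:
U(I) = -5*I²
q = -62
1/(-739 + q*U(4)) = 1/(-739 - (-310)*4²) = 1/(-739 - (-310)*16) = 1/(-739 - 62*(-80)) = 1/(-739 + 4960) = 1/4221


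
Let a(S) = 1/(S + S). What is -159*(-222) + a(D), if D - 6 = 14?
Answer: 1411921/40 ≈ 35298.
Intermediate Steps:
D = 20 (D = 6 + 14 = 20)
a(S) = 1/(2*S)
-159*(-222) + a(D) = -159*(-222) + (½)/20 = 35298 + (½)*(1/20) = 35298 + 1/40 = 1411921/40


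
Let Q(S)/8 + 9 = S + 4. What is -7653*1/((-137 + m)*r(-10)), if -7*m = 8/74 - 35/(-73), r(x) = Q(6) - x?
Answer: 48231757/15551076 ≈ 3.1015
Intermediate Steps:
Q(S) = -40 + 8*S (Q(S) = -72 + 8*(S + 4) = -72 + 8*(4 + S) = -72 + (32 + 8*S) = -40 + 8*S)
r(x) = 8 - x (r(x) = (-40 + 8*6) - x = (-40 + 48) - x = 8 - x)
m = -1587/18907 (m = -(8/74 - 35/(-73))/7 = -(8*(1/74) - 35*(-1/73))/7 = -(4/37 + 35/73)/7 = -1/7*1587/2701 = -1587/18907 ≈ -0.083937)
-7653*1/((-137 + m)*r(-10)) = -7653*1/((-137 - 1587/18907)*(8 - 1*(-10))) = -7653*(-18907/(2591846*(8 + 10))) = -7653/(18*(-2591846/18907)) = -7653/(-46653228/18907) = -7653*(-18907/46653228) = 48231757/15551076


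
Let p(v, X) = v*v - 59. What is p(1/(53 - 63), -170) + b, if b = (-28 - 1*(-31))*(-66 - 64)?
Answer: -44899/100 ≈ -448.99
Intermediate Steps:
p(v, X) = -59 + v² (p(v, X) = v² - 59 = -59 + v²)
b = -390 (b = (-28 + 31)*(-130) = 3*(-130) = -390)
p(1/(53 - 63), -170) + b = (-59 + (1/(53 - 63))²) - 390 = (-59 + (1/(-10))²) - 390 = (-59 + (-⅒)²) - 390 = (-59 + 1/100) - 390 = -5899/100 - 390 = -44899/100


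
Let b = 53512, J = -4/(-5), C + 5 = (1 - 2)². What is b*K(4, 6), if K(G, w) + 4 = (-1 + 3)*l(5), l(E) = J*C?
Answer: -2782624/5 ≈ -5.5653e+5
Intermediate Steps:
C = -4 (C = -5 + (1 - 2)² = -5 + (-1)² = -5 + 1 = -4)
J = ⅘ (J = -4*(-⅕) = ⅘ ≈ 0.80000)
l(E) = -16/5 (l(E) = (⅘)*(-4) = -16/5)
K(G, w) = -52/5 (K(G, w) = -4 + (-1 + 3)*(-16/5) = -4 + 2*(-16/5) = -4 - 32/5 = -52/5)
b*K(4, 6) = 53512*(-52/5) = -2782624/5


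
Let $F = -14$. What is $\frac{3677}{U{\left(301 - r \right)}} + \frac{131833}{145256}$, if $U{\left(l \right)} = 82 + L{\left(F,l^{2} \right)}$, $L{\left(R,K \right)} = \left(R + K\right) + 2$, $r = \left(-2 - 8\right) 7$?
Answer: $\frac{18688960575}{20003349016} \approx 0.93429$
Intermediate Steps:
$r = -70$ ($r = \left(-10\right) 7 = -70$)
$L{\left(R,K \right)} = 2 + K + R$ ($L{\left(R,K \right)} = \left(K + R\right) + 2 = 2 + K + R$)
$U{\left(l \right)} = 70 + l^{2}$ ($U{\left(l \right)} = 82 + \left(2 + l^{2} - 14\right) = 82 + \left(-12 + l^{2}\right) = 70 + l^{2}$)
$\frac{3677}{U{\left(301 - r \right)}} + \frac{131833}{145256} = \frac{3677}{70 + \left(301 - -70\right)^{2}} + \frac{131833}{145256} = \frac{3677}{70 + \left(301 + 70\right)^{2}} + 131833 \cdot \frac{1}{145256} = \frac{3677}{70 + 371^{2}} + \frac{131833}{145256} = \frac{3677}{70 + 137641} + \frac{131833}{145256} = \frac{3677}{137711} + \frac{131833}{145256} = \frac{18688960575}{20003349016}$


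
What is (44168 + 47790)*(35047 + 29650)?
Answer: 5949406726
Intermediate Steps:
(44168 + 47790)*(35047 + 29650) = 91958*64697 = 5949406726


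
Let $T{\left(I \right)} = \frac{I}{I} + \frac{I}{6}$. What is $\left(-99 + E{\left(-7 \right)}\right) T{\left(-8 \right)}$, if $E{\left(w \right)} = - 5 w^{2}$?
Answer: $\frac{344}{3} \approx 114.67$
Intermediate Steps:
$T{\left(I \right)} = 1 + \frac{I}{6}$ ($T{\left(I \right)} = 1 + I \frac{1}{6} = 1 + \frac{I}{6}$)
$\left(-99 + E{\left(-7 \right)}\right) T{\left(-8 \right)} = \left(-99 - 5 \left(-7\right)^{2}\right) \left(1 + \frac{1}{6} \left(-8\right)\right) = \left(-99 - 245\right) \left(1 - \frac{4}{3}\right) = \left(-99 - 245\right) \left(- \frac{1}{3}\right) = \left(-344\right) \left(- \frac{1}{3}\right) = \frac{344}{3}$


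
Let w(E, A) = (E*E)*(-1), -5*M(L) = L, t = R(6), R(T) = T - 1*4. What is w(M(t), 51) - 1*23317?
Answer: -582929/25 ≈ -23317.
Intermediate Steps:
R(T) = -4 + T (R(T) = T - 4 = -4 + T)
t = 2 (t = -4 + 6 = 2)
M(L) = -L/5
w(E, A) = -E**2 (w(E, A) = E**2*(-1) = -E**2)
w(M(t), 51) - 1*23317 = -(-1/5*2)**2 - 1*23317 = -(-2/5)**2 - 23317 = -1*4/25 - 23317 = -4/25 - 23317 = -582929/25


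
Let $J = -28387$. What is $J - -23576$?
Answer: $-4811$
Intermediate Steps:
$J - -23576 = -28387 - -23576 = -28387 + 23576 = -4811$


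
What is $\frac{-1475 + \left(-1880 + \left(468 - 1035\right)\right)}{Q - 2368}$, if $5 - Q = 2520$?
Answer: $\frac{3922}{4883} \approx 0.80319$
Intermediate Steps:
$Q = -2515$ ($Q = 5 - 2520 = -2515$)
$\frac{-1475 + \left(-1880 + \left(468 - 1035\right)\right)}{Q - 2368} = \frac{-1475 + \left(-1880 + \left(468 - 1035\right)\right)}{-2515 - 2368} = \frac{-1475 - 2447}{-4883} = \left(-1475 - 2447\right) \left(- \frac{1}{4883}\right) = \left(-3922\right) \left(- \frac{1}{4883}\right) = \frac{3922}{4883}$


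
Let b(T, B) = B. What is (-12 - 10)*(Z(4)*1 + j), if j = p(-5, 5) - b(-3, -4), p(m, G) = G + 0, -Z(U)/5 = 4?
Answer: 242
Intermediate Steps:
Z(U) = -20 (Z(U) = -5*4 = -20)
p(m, G) = G
j = 9 (j = 5 - 1*(-4) = 5 + 4 = 9)
(-12 - 10)*(Z(4)*1 + j) = (-12 - 10)*(-20*1 + 9) = -22*(-20 + 9) = -22*(-11) = 242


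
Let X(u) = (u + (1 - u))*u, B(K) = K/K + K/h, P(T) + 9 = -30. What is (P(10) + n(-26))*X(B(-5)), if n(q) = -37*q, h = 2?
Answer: -2769/2 ≈ -1384.5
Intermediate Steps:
P(T) = -39 (P(T) = -9 - 30 = -39)
B(K) = 1 + K/2 (B(K) = K/K + K/2 = 1 + K*(1/2) = 1 + K/2)
X(u) = u (X(u) = 1*u = u)
(P(10) + n(-26))*X(B(-5)) = (-39 - 37*(-26))*(1 + (1/2)*(-5)) = (-39 + 962)*(1 - 5/2) = 923*(-3/2) = -2769/2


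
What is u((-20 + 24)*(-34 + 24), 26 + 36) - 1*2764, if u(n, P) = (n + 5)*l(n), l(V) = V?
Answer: -1364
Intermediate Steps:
u(n, P) = n*(5 + n) (u(n, P) = (n + 5)*n = (5 + n)*n = n*(5 + n))
u((-20 + 24)*(-34 + 24), 26 + 36) - 1*2764 = ((-20 + 24)*(-34 + 24))*(5 + (-20 + 24)*(-34 + 24)) - 1*2764 = (4*(-10))*(5 + 4*(-10)) - 2764 = -40*(5 - 40) - 2764 = -40*(-35) - 2764 = 1400 - 2764 = -1364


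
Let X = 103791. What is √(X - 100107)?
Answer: 2*√921 ≈ 60.696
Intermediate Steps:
√(X - 100107) = √(103791 - 100107) = √3684 = 2*√921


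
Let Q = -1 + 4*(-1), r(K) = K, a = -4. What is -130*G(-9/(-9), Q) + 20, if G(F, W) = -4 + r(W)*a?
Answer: -2060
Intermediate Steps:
Q = -5 (Q = -1 - 4 = -5)
G(F, W) = -4 - 4*W (G(F, W) = -4 + W*(-4) = -4 - 4*W)
-130*G(-9/(-9), Q) + 20 = -130*(-4 - 4*(-5)) + 20 = -130*(-4 + 20) + 20 = -130*16 + 20 = -2080 + 20 = -2060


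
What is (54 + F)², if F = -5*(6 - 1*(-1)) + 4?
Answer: 529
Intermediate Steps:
F = -31 (F = -5*(6 + 1) + 4 = -5*7 + 4 = -35 + 4 = -31)
(54 + F)² = (54 - 31)² = 23² = 529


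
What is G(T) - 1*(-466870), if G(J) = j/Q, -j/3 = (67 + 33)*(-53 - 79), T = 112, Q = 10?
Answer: 470830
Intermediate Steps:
j = 39600 (j = -3*(67 + 33)*(-53 - 79) = -300*(-132) = -3*(-13200) = 39600)
G(J) = 3960 (G(J) = 39600/10 = 39600*(⅒) = 3960)
G(T) - 1*(-466870) = 3960 - 1*(-466870) = 3960 + 466870 = 470830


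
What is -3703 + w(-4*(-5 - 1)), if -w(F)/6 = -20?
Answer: -3583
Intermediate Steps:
w(F) = 120 (w(F) = -6*(-20) = 120)
-3703 + w(-4*(-5 - 1)) = -3703 + 120 = -3583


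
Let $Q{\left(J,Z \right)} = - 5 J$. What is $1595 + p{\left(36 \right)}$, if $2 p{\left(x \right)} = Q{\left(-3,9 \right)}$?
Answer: $\frac{3205}{2} \approx 1602.5$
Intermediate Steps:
$p{\left(x \right)} = \frac{15}{2}$ ($p{\left(x \right)} = \frac{\left(-5\right) \left(-3\right)}{2} = \frac{1}{2} \cdot 15 = \frac{15}{2}$)
$1595 + p{\left(36 \right)} = 1595 + \frac{15}{2} = \frac{3205}{2}$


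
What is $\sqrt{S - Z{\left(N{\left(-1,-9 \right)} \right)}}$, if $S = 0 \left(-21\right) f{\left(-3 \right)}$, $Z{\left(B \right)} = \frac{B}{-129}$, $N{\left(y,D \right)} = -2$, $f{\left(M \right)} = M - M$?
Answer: $\frac{i \sqrt{258}}{129} \approx 0.12451 i$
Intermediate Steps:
$f{\left(M \right)} = 0$
$Z{\left(B \right)} = - \frac{B}{129}$ ($Z{\left(B \right)} = B \left(- \frac{1}{129}\right) = - \frac{B}{129}$)
$S = 0$ ($S = 0 \left(-21\right) 0 = 0 \cdot 0 = 0$)
$\sqrt{S - Z{\left(N{\left(-1,-9 \right)} \right)}} = \sqrt{0 - \left(- \frac{1}{129}\right) \left(-2\right)} = \sqrt{0 - \frac{2}{129}} = \sqrt{- \frac{2}{129}} = \frac{i \sqrt{258}}{129}$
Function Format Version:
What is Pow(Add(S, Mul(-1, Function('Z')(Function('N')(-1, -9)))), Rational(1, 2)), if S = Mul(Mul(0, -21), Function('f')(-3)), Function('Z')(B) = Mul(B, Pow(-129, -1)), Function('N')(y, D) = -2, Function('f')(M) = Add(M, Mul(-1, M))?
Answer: Mul(Rational(1, 129), I, Pow(258, Rational(1, 2))) ≈ Mul(0.12451, I)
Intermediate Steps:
Function('f')(M) = 0
Function('Z')(B) = Mul(Rational(-1, 129), B) (Function('Z')(B) = Mul(B, Rational(-1, 129)) = Mul(Rational(-1, 129), B))
S = 0 (S = Mul(Mul(0, -21), 0) = Mul(0, 0) = 0)
Pow(Add(S, Mul(-1, Function('Z')(Function('N')(-1, -9)))), Rational(1, 2)) = Pow(Add(0, Mul(-1, Mul(Rational(-1, 129), -2))), Rational(1, 2)) = Pow(Add(0, Mul(-1, Rational(2, 129))), Rational(1, 2)) = Pow(Add(0, Rational(-2, 129)), Rational(1, 2)) = Pow(Rational(-2, 129), Rational(1, 2)) = Mul(Rational(1, 129), I, Pow(258, Rational(1, 2)))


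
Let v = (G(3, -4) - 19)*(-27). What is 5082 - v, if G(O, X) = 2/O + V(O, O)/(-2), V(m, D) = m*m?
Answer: 8931/2 ≈ 4465.5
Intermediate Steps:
V(m, D) = m²
G(O, X) = 2/O - O²/2 (G(O, X) = 2/O + O²/(-2) = 2/O + O²*(-½) = 2/O - O²/2)
v = 1233/2 (v = ((½)*(4 - 1*3³)/3 - 19)*(-27) = ((½)*(⅓)*(4 - 1*27) - 19)*(-27) = ((½)*(⅓)*(4 - 27) - 19)*(-27) = ((½)*(⅓)*(-23) - 19)*(-27) = (-23/6 - 19)*(-27) = -137/6*(-27) = 1233/2 ≈ 616.50)
5082 - v = 5082 - 1*1233/2 = 5082 - 1233/2 = 8931/2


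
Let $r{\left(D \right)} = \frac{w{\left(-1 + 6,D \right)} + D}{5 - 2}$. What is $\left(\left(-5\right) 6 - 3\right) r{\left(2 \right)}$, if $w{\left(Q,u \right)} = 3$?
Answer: $-55$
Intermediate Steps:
$r{\left(D \right)} = 1 + \frac{D}{3}$ ($r{\left(D \right)} = \frac{3 + D}{5 - 2} = \frac{3 + D}{3} = \left(3 + D\right) \frac{1}{3} = 1 + \frac{D}{3}$)
$\left(\left(-5\right) 6 - 3\right) r{\left(2 \right)} = \left(\left(-5\right) 6 - 3\right) \left(1 + \frac{1}{3} \cdot 2\right) = \left(-30 - 3\right) \left(1 + \frac{2}{3}\right) = \left(-33\right) \frac{5}{3} = -55$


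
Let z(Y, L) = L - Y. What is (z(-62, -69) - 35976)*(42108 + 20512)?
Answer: -2253255460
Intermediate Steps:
(z(-62, -69) - 35976)*(42108 + 20512) = ((-69 - 1*(-62)) - 35976)*(42108 + 20512) = ((-69 + 62) - 35976)*62620 = (-7 - 35976)*62620 = -35983*62620 = -2253255460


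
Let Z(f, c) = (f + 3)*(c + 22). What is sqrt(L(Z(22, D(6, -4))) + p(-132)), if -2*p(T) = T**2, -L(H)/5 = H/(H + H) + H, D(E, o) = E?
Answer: I*sqrt(48858)/2 ≈ 110.52*I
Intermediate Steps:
Z(f, c) = (3 + f)*(22 + c)
L(H) = -5/2 - 5*H (L(H) = -5*(H/(H + H) + H) = -5*(H/((2*H)) + H) = -5*((1/(2*H))*H + H) = -5*(1/2 + H) = -5/2 - 5*H)
p(T) = -T**2/2
sqrt(L(Z(22, D(6, -4))) + p(-132)) = sqrt((-5/2 - 5*(66 + 3*6 + 22*22 + 6*22)) - 1/2*(-132)**2) = sqrt((-5/2 - 5*(66 + 18 + 484 + 132)) - 1/2*17424) = sqrt((-5/2 - 5*700) - 8712) = sqrt((-5/2 - 3500) - 8712) = sqrt(-7005/2 - 8712) = sqrt(-24429/2) = I*sqrt(48858)/2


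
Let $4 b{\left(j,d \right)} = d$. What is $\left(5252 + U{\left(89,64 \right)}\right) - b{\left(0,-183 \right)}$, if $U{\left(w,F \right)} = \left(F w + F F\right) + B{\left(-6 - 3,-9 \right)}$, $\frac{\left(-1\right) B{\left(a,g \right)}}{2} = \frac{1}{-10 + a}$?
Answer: $\frac{1146829}{76} \approx 15090.0$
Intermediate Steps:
$B{\left(a,g \right)} = - \frac{2}{-10 + a}$
$U{\left(w,F \right)} = \frac{2}{19} + F^{2} + F w$ ($U{\left(w,F \right)} = \left(F w + F F\right) - \frac{2}{-10 - 9} = \left(F w + F^{2}\right) - \frac{2}{-10 - 9} = \left(F^{2} + F w\right) - \frac{2}{-19} = \left(F^{2} + F w\right) - - \frac{2}{19} = \left(F^{2} + F w\right) + \frac{2}{19} = \frac{2}{19} + F^{2} + F w$)
$b{\left(j,d \right)} = \frac{d}{4}$
$\left(5252 + U{\left(89,64 \right)}\right) - b{\left(0,-183 \right)} = \left(5252 + \left(\frac{2}{19} + 64^{2} + 64 \cdot 89\right)\right) - \frac{1}{4} \left(-183\right) = \left(5252 + \left(\frac{2}{19} + 4096 + 5696\right)\right) - - \frac{183}{4} = \left(5252 + \frac{186050}{19}\right) + \frac{183}{4} = \frac{285838}{19} + \frac{183}{4} = \frac{1146829}{76}$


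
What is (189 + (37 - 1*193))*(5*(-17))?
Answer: -2805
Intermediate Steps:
(189 + (37 - 1*193))*(5*(-17)) = (189 + (37 - 193))*(-85) = (189 - 156)*(-85) = 33*(-85) = -2805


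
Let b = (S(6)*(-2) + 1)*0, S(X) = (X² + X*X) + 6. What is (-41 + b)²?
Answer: 1681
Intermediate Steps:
S(X) = 6 + 2*X² (S(X) = (X² + X²) + 6 = 2*X² + 6 = 6 + 2*X²)
b = 0 (b = ((6 + 2*6²)*(-2) + 1)*0 = ((6 + 2*36)*(-2) + 1)*0 = ((6 + 72)*(-2) + 1)*0 = (78*(-2) + 1)*0 = (-156 + 1)*0 = -155*0 = 0)
(-41 + b)² = (-41 + 0)² = (-41)² = 1681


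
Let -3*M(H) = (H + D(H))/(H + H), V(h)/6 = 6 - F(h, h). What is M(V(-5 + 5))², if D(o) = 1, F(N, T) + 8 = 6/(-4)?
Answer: 2209/77841 ≈ 0.028378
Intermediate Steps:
F(N, T) = -19/2 (F(N, T) = -8 + 6/(-4) = -8 + 6*(-¼) = -8 - 3/2 = -19/2)
V(h) = 93 (V(h) = 6*(6 - 1*(-19/2)) = 6*(6 + 19/2) = 6*(31/2) = 93)
M(H) = -(1 + H)/(6*H) (M(H) = -(H + 1)/(3*(H + H)) = -(1 + H)/(3*(2*H)) = -(1 + H)*1/(2*H)/3 = -(1 + H)/(6*H))
M(V(-5 + 5))² = ((⅙)*(-1 - 1*93)/93)² = ((⅙)*(1/93)*(-1 - 93))² = ((⅙)*(1/93)*(-94))² = (-47/279)² = 2209/77841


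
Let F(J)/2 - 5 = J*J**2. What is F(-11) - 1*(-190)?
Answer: -2462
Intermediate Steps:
F(J) = 10 + 2*J**3 (F(J) = 10 + 2*(J*J**2) = 10 + 2*J**3)
F(-11) - 1*(-190) = (10 + 2*(-11)**3) - 1*(-190) = (10 + 2*(-1331)) + 190 = (10 - 2662) + 190 = -2652 + 190 = -2462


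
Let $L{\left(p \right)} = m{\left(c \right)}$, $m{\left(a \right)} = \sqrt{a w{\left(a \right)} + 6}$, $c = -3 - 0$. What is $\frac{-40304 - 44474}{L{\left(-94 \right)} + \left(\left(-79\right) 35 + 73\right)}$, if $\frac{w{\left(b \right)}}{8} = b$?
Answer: $\frac{114111188}{3623393} + \frac{42389 \sqrt{78}}{3623393} \approx 31.596$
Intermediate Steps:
$w{\left(b \right)} = 8 b$
$c = -3$ ($c = -3 + 0 = -3$)
$m{\left(a \right)} = \sqrt{6 + 8 a^{2}}$ ($m{\left(a \right)} = \sqrt{a 8 a + 6} = \sqrt{8 a^{2} + 6} = \sqrt{6 + 8 a^{2}}$)
$L{\left(p \right)} = \sqrt{78}$ ($L{\left(p \right)} = \sqrt{6 + 8 \left(-3\right)^{2}} = \sqrt{6 + 8 \cdot 9} = \sqrt{6 + 72} = \sqrt{78}$)
$\frac{-40304 - 44474}{L{\left(-94 \right)} + \left(\left(-79\right) 35 + 73\right)} = \frac{-40304 - 44474}{\sqrt{78} + \left(\left(-79\right) 35 + 73\right)} = - \frac{84778}{\sqrt{78} + \left(-2765 + 73\right)} = - \frac{84778}{\sqrt{78} - 2692} = - \frac{84778}{-2692 + \sqrt{78}}$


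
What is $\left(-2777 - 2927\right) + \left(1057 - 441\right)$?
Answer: $-5088$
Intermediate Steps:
$\left(-2777 - 2927\right) + \left(1057 - 441\right) = -5704 + \left(1057 - 441\right) = -5704 + 616 = -5088$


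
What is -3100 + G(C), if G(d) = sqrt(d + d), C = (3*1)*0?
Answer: -3100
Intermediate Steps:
C = 0 (C = 3*0 = 0)
G(d) = sqrt(2)*sqrt(d) (G(d) = sqrt(2*d) = sqrt(2)*sqrt(d))
-3100 + G(C) = -3100 + sqrt(2)*sqrt(0) = -3100 + sqrt(2)*0 = -3100 + 0 = -3100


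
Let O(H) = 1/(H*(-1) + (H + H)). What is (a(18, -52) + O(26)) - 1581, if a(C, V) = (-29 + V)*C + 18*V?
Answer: -103349/26 ≈ -3975.0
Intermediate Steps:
a(C, V) = 18*V + C*(-29 + V) (a(C, V) = C*(-29 + V) + 18*V = 18*V + C*(-29 + V))
O(H) = 1/H (O(H) = 1/(-H + 2*H) = 1/H)
(a(18, -52) + O(26)) - 1581 = ((-29*18 + 18*(-52) + 18*(-52)) + 1/26) - 1581 = ((-522 - 936 - 936) + 1/26) - 1581 = (-2394 + 1/26) - 1581 = -62243/26 - 1581 = -103349/26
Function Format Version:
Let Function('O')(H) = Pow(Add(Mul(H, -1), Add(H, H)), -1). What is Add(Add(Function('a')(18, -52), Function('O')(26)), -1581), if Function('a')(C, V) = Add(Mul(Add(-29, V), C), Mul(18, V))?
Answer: Rational(-103349, 26) ≈ -3975.0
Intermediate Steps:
Function('a')(C, V) = Add(Mul(18, V), Mul(C, Add(-29, V))) (Function('a')(C, V) = Add(Mul(C, Add(-29, V)), Mul(18, V)) = Add(Mul(18, V), Mul(C, Add(-29, V))))
Function('O')(H) = Pow(H, -1) (Function('O')(H) = Pow(Add(Mul(-1, H), Mul(2, H)), -1) = Pow(H, -1))
Add(Add(Function('a')(18, -52), Function('O')(26)), -1581) = Add(Add(Add(Mul(-29, 18), Mul(18, -52), Mul(18, -52)), Pow(26, -1)), -1581) = Add(Add(Add(-522, -936, -936), Rational(1, 26)), -1581) = Add(Add(-2394, Rational(1, 26)), -1581) = Add(Rational(-62243, 26), -1581) = Rational(-103349, 26)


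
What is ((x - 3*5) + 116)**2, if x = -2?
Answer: 9801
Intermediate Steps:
((x - 3*5) + 116)**2 = ((-2 - 3*5) + 116)**2 = ((-2 - 15) + 116)**2 = (-17 + 116)**2 = 99**2 = 9801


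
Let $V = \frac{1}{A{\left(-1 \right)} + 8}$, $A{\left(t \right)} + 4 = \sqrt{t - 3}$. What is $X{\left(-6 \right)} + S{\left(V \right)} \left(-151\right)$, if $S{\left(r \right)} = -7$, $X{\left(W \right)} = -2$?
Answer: $1055$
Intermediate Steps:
$A{\left(t \right)} = -4 + \sqrt{-3 + t}$ ($A{\left(t \right)} = -4 + \sqrt{t - 3} = -4 + \sqrt{-3 + t}$)
$V = \frac{4 - 2 i}{20}$ ($V = \frac{1}{\left(-4 + \sqrt{-3 - 1}\right) + 8} = \frac{1}{\left(-4 + \sqrt{-4}\right) + 8} = \frac{1}{\left(-4 + 2 i\right) + 8} = \frac{1}{4 + 2 i} = \frac{4 - 2 i}{20} \approx 0.2 - 0.1 i$)
$X{\left(-6 \right)} + S{\left(V \right)} \left(-151\right) = -2 - -1057 = -2 + 1057 = 1055$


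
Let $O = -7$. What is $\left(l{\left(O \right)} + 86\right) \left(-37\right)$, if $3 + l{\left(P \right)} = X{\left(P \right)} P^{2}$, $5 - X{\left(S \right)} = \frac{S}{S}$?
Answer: $-10323$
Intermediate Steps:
$X{\left(S \right)} = 4$ ($X{\left(S \right)} = 5 - \frac{S}{S} = 5 - 1 = 4$)
$l{\left(P \right)} = -3 + 4 P^{2}$
$\left(l{\left(O \right)} + 86\right) \left(-37\right) = \left(\left(-3 + 4 \left(-7\right)^{2}\right) + 86\right) \left(-37\right) = \left(\left(-3 + 4 \cdot 49\right) + 86\right) \left(-37\right) = \left(\left(-3 + 196\right) + 86\right) \left(-37\right) = \left(193 + 86\right) \left(-37\right) = 279 \left(-37\right) = -10323$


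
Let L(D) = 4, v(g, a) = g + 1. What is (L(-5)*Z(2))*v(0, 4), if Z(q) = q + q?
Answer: 16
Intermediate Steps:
v(g, a) = 1 + g
Z(q) = 2*q
(L(-5)*Z(2))*v(0, 4) = (4*(2*2))*(1 + 0) = (4*4)*1 = 16*1 = 16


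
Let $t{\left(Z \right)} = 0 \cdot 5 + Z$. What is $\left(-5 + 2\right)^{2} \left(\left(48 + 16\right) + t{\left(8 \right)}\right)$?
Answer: $648$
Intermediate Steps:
$t{\left(Z \right)} = Z$ ($t{\left(Z \right)} = 0 + Z = Z$)
$\left(-5 + 2\right)^{2} \left(\left(48 + 16\right) + t{\left(8 \right)}\right) = \left(-5 + 2\right)^{2} \left(\left(48 + 16\right) + 8\right) = \left(-3\right)^{2} \left(64 + 8\right) = 9 \cdot 72 = 648$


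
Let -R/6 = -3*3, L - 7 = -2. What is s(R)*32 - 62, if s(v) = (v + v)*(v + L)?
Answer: 203842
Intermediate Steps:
L = 5 (L = 7 - 2 = 5)
R = 54 (R = -(-18)*3 = -6*(-9) = 54)
s(v) = 2*v*(5 + v) (s(v) = (v + v)*(v + 5) = (2*v)*(5 + v) = 2*v*(5 + v))
s(R)*32 - 62 = (2*54*(5 + 54))*32 - 62 = (2*54*59)*32 - 62 = 6372*32 - 62 = 203904 - 62 = 203842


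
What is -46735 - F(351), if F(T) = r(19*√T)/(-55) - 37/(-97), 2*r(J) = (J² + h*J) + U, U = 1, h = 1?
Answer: -243187728/5335 + 57*√39/110 ≈ -45580.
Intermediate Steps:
r(J) = ½ + J/2 + J²/2 (r(J) = ((J² + 1*J) + 1)/2 = ((J² + J) + 1)/2 = ((J + J²) + 1)/2 = (1 + J + J²)/2 = ½ + J/2 + J²/2)
F(T) = 3973/10670 - 361*T/110 - 19*√T/110 (F(T) = (½ + (19*√T)/2 + (19*√T)²/2)/(-55) - 37/(-97) = (½ + 19*√T/2 + (361*T)/2)*(-1/55) - 37*(-1/97) = (½ + 19*√T/2 + 361*T/2)*(-1/55) + 37/97 = (-1/110 - 361*T/110 - 19*√T/110) + 37/97 = 3973/10670 - 361*T/110 - 19*√T/110)
-46735 - F(351) = -46735 - (3973/10670 - 361/110*351 - 57*√39/110) = -46735 - (3973/10670 - 126711/110 - 57*√39/110) = -46735 - (-6143497/5335 - 57*√39/110) = -46735 + (6143497/5335 + 57*√39/110) = -243187728/5335 + 57*√39/110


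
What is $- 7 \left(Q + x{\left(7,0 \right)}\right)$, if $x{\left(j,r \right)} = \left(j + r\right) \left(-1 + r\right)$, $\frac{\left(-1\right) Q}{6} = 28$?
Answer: $1225$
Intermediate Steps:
$Q = -168$ ($Q = \left(-6\right) 28 = -168$)
$x{\left(j,r \right)} = \left(-1 + r\right) \left(j + r\right)$
$- 7 \left(Q + x{\left(7,0 \right)}\right) = - 7 \left(-168 + \left(0^{2} - 7 - 0 + 7 \cdot 0\right)\right) = - 7 \left(-168 + \left(0 - 7 + 0 + 0\right)\right) = - 7 \left(-168 - 7\right) = \left(-7\right) \left(-175\right) = 1225$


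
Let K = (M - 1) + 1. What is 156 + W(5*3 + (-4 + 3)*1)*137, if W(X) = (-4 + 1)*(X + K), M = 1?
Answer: -6009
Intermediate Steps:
K = 1 (K = (1 - 1) + 1 = 0 + 1 = 1)
W(X) = -3 - 3*X (W(X) = (-4 + 1)*(X + 1) = -3*(1 + X) = -3 - 3*X)
156 + W(5*3 + (-4 + 3)*1)*137 = 156 + (-3 - 3*(5*3 + (-4 + 3)*1))*137 = 156 + (-3 - 3*(15 - 1*1))*137 = 156 + (-3 - 3*(15 - 1))*137 = 156 + (-3 - 3*14)*137 = 156 + (-3 - 42)*137 = 156 - 45*137 = 156 - 6165 = -6009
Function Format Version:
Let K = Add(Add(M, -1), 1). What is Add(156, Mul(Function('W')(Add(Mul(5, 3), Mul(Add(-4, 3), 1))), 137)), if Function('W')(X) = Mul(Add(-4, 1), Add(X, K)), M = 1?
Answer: -6009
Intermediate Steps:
K = 1 (K = Add(Add(1, -1), 1) = Add(0, 1) = 1)
Function('W')(X) = Add(-3, Mul(-3, X)) (Function('W')(X) = Mul(Add(-4, 1), Add(X, 1)) = Mul(-3, Add(1, X)) = Add(-3, Mul(-3, X)))
Add(156, Mul(Function('W')(Add(Mul(5, 3), Mul(Add(-4, 3), 1))), 137)) = Add(156, Mul(Add(-3, Mul(-3, Add(Mul(5, 3), Mul(Add(-4, 3), 1)))), 137)) = Add(156, Mul(Add(-3, Mul(-3, Add(15, Mul(-1, 1)))), 137)) = Add(156, Mul(Add(-3, Mul(-3, Add(15, -1))), 137)) = Add(156, Mul(Add(-3, Mul(-3, 14)), 137)) = Add(156, Mul(Add(-3, -42), 137)) = Add(156, Mul(-45, 137)) = Add(156, -6165) = -6009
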